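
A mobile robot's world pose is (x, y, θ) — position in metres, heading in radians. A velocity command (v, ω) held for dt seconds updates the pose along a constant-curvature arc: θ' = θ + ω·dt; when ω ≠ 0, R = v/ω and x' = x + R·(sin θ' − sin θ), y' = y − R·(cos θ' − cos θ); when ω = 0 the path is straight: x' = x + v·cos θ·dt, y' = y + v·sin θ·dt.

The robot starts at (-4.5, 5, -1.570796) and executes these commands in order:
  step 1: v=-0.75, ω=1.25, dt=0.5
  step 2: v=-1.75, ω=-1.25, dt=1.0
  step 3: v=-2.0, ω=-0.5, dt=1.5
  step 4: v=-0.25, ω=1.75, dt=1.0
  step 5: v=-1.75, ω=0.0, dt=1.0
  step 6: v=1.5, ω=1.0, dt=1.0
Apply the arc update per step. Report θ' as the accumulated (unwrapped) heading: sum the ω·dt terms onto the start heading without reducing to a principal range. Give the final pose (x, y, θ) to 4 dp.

step 1: θ'=-0.9458 (R=-0.6000) → pose (-4.6134, 5.3511, -0.9458)
step 2: θ'=-2.1958 (R=1.4000) → pose (-4.6134, 6.9893, -2.1958)
step 3: θ'=-2.9458 (R=4.0000) → pose (-2.1478, 8.5725, -2.9458)
step 4: θ'=-1.1958 (R=-0.1429) → pose (-2.0426, 8.7650, -1.1958)
step 5: θ'=-1.1958 (straight) → pose (-2.6836, 10.3934, -1.1958)
step 6: θ'=-0.1958 (R=1.5000) → pose (-1.5797, 9.4714, -0.1958)

(-1.5797, 9.4714, -0.1958)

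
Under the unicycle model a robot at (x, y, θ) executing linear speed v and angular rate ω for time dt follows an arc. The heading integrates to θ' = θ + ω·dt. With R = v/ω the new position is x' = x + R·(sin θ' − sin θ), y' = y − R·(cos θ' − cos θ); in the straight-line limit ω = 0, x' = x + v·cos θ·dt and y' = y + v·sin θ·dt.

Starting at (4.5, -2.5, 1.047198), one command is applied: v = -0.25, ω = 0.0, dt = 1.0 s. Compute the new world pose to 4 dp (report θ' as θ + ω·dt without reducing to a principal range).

(4.3750, -2.7165, 1.0472)

θ' = 1.0472 + 0.0·1.0 = 1.0472
ω = 0 → straight: x' = 4.5 + -0.25·cos(1.0472)·1.0 = 4.3750
y' = -2.5 + -0.25·sin(1.0472)·1.0 = -2.7165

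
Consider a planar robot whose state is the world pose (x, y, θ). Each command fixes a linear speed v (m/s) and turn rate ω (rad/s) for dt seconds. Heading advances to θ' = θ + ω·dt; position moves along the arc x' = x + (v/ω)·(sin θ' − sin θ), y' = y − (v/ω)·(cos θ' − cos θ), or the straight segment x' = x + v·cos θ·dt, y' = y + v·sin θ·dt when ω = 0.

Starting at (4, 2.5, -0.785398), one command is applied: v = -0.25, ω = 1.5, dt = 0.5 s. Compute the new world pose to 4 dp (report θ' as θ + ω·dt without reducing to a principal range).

θ' = -0.7854 + 1.5·0.5 = -0.0354
R = v/ω = -0.25/1.5 = -0.1667
x' = 4 + -0.1667·(sin -0.0354 − sin -0.7854) = 3.8880
y' = 2.5 − -0.1667·(cos -0.0354 − cos -0.7854) = 2.5487

(3.8880, 2.5487, -0.0354)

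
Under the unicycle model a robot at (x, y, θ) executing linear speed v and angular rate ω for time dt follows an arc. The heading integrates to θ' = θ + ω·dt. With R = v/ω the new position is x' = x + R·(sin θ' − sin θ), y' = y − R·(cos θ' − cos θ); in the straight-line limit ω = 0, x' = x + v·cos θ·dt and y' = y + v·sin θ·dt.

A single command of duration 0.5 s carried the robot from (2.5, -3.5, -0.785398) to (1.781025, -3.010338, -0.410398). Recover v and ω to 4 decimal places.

v = -1.7500, ω = 0.7500

Δθ = -0.410398 − -0.785398 = 0.375000
ω = Δθ/dt = 0.375000/0.5 = 0.7500
R = Δx/(sin θ' − sin θ) = -2.3333
v = R·ω = -2.3333·0.7500 = -1.7500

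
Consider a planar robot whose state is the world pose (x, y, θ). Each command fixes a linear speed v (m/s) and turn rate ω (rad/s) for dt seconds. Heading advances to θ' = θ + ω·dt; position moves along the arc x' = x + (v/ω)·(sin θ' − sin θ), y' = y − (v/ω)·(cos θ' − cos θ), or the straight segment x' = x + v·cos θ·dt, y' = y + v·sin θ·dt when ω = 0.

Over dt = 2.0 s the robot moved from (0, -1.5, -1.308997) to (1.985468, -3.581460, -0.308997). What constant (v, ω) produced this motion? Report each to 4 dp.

v = 1.5000, ω = 0.5000

Δθ = -0.308997 − -1.308997 = 1.000000
ω = Δθ/dt = 1.000000/2.0 = 0.5000
R = −Δy/(cos θ' − cos θ) = 3.0000
v = R·ω = 3.0000·0.5000 = 1.5000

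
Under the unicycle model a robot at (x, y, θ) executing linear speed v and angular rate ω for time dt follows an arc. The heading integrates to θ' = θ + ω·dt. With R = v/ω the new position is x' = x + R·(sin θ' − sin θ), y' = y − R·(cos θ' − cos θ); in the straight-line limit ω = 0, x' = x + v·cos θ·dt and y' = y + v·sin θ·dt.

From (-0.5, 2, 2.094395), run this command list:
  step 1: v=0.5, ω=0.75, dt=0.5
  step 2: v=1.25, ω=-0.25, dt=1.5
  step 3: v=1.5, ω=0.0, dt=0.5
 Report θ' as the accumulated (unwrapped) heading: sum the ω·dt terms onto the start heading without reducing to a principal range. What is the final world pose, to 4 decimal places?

(-2.2538, 4.2501, 2.0944)

step 1: θ'=2.4694 (R=0.6667) → pose (-0.6622, 2.1883, 2.4694)
step 2: θ'=2.0944 (R=-5.0000) → pose (-1.8788, 3.6006, 2.0944)
step 3: θ'=2.0944 (straight) → pose (-2.2538, 4.2501, 2.0944)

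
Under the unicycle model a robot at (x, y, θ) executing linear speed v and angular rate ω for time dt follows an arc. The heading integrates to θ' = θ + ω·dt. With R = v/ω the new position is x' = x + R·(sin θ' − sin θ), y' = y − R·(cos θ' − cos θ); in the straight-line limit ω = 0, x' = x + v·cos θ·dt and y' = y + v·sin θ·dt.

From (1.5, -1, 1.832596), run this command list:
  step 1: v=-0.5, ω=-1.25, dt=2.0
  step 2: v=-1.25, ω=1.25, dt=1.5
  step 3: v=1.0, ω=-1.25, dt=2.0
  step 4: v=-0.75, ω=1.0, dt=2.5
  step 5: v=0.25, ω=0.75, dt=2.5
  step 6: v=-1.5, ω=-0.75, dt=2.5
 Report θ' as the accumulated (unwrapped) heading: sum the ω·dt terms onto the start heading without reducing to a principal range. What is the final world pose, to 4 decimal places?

(0.8668, -4.1078, 1.2076)

step 1: θ'=-0.6674 (R=0.4000) → pose (0.8661, -1.4177, -0.6674)
step 2: θ'=1.2076 (R=-1.0000) → pose (-0.6877, -1.8479, 1.2076)
step 3: θ'=-1.2924 (R=-0.8000) → pose (0.8293, -1.9122, -1.2924)
step 4: θ'=1.2076 (R=-0.7500) → pose (-0.5929, -1.8519, 1.2076)
step 5: θ'=3.0826 (R=0.3333) → pose (-0.8848, -1.4007, 3.0826)
step 6: θ'=1.2076 (R=2.0000) → pose (0.8668, -4.1078, 1.2076)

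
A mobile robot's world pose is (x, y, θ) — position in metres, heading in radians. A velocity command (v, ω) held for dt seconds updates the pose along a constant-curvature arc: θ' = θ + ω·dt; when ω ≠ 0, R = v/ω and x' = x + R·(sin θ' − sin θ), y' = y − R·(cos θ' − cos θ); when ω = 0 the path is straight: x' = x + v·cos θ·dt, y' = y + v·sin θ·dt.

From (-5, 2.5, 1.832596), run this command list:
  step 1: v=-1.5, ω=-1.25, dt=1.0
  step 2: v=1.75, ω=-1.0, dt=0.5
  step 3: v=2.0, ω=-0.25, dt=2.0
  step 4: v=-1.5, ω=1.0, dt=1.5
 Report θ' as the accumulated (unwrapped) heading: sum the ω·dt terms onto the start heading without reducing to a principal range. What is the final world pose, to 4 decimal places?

step 1: θ'=0.5826 (R=1.2000) → pose (-5.4989, 1.1874, 0.5826)
step 2: θ'=0.0826 (R=-1.7500) → pose (-4.6804, 1.4701, 0.0826)
step 3: θ'=-0.4174 (R=-8.0000) → pose (-0.7773, 0.8105, -0.4174)
step 4: θ'=1.0826 (R=-1.5000) → pose (-2.7101, 0.1429, 1.0826)

(-2.7101, 0.1429, 1.0826)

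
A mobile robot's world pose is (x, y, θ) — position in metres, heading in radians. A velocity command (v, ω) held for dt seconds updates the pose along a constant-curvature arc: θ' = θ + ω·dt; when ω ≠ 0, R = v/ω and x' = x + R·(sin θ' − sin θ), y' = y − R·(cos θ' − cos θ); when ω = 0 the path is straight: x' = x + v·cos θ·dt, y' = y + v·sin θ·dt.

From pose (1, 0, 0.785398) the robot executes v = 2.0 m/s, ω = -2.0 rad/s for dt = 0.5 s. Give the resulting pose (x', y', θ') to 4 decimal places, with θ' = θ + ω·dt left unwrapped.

θ' = 0.7854 + -2.0·0.5 = -0.2146
R = v/ω = 2.0/-2.0 = -1.0000
x' = 1 + -1.0000·(sin -0.2146 − sin 0.7854) = 1.9201
y' = 0 − -1.0000·(cos -0.2146 − cos 0.7854) = 0.2700

(1.9201, 0.2700, -0.2146)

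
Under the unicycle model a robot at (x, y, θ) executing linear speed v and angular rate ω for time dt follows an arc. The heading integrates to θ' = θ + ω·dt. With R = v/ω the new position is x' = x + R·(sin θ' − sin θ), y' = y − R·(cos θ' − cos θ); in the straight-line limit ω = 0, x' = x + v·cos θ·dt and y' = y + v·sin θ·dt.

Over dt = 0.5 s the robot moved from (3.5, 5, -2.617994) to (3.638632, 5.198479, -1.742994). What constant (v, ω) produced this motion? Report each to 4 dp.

Δθ = -1.742994 − -2.617994 = 0.875000
ω = Δθ/dt = 0.875000/0.5 = 1.7500
R = −Δy/(cos θ' − cos θ) = -0.2857
v = R·ω = -0.2857·1.7500 = -0.5000

v = -0.5000, ω = 1.7500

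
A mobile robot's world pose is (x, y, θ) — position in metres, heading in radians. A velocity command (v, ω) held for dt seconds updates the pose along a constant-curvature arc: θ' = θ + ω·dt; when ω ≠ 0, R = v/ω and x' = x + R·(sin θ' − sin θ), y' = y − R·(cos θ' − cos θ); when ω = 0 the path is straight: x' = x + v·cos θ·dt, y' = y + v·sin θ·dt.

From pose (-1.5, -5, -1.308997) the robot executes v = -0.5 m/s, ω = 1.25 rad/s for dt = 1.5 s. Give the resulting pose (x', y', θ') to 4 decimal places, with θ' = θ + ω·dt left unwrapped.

(-2.1009, -4.7659, 0.5660)

θ' = -1.3090 + 1.25·1.5 = 0.5660
R = v/ω = -0.5/1.25 = -0.4000
x' = -1.5 + -0.4000·(sin 0.5660 − sin -1.3090) = -2.1009
y' = -5 − -0.4000·(cos 0.5660 − cos -1.3090) = -4.7659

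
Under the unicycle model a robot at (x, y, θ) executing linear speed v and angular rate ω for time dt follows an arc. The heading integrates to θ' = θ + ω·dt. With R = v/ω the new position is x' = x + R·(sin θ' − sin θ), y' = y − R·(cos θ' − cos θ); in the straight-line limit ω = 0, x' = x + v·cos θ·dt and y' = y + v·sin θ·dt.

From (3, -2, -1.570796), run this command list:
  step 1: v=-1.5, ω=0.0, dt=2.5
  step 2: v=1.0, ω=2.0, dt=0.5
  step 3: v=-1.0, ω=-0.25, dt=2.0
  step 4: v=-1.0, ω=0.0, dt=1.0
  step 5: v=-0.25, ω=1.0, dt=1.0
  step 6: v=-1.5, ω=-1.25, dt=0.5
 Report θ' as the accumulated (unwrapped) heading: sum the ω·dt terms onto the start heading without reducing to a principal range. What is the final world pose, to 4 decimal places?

step 1: θ'=-1.5708 (straight) → pose (3.0000, 1.7500, -1.5708)
step 2: θ'=-0.5708 (R=0.5000) → pose (3.2298, 1.3293, -0.5708)
step 3: θ'=-1.0708 (R=4.0000) → pose (1.8807, 2.7774, -1.0708)
step 4: θ'=-1.0708 (straight) → pose (1.4013, 3.6550, -1.0708)
step 5: θ'=-0.0708 (R=-0.2500) → pose (1.1996, 3.7845, -0.0708)
step 6: θ'=-0.6958 (R=1.2000) → pose (0.5153, 4.0605, -0.6958)

(0.5153, 4.0605, -0.6958)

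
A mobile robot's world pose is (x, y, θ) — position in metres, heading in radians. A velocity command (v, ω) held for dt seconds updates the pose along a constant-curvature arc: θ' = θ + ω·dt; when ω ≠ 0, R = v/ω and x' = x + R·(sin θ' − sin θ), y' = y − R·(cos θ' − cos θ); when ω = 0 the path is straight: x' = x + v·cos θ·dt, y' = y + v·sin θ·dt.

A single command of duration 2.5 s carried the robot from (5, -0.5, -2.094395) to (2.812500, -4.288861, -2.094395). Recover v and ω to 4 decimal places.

Δθ = -2.094395 − -2.094395 = 0.000000
ω = Δθ/dt = 0.000000/2.5 = 0.0000
ω = 0 → v = (Δx·cos θ + Δy·sin θ)/dt = 1.7500

v = 1.7500, ω = 0.0000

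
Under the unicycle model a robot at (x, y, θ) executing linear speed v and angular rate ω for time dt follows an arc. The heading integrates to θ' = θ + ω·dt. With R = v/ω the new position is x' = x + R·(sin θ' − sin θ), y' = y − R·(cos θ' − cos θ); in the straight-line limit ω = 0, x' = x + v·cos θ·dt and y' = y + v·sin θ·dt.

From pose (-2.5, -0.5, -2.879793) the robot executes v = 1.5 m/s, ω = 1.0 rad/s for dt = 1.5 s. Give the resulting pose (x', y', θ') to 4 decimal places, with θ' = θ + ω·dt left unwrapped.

θ' = -2.8798 + 1.0·1.5 = -1.3798
R = v/ω = 1.5/1.0 = 1.5000
x' = -2.5 + 1.5000·(sin -1.3798 − sin -2.8798) = -3.5845
y' = -0.5 − 1.5000·(cos -1.3798 − cos -2.8798) = -2.2337

(-3.5845, -2.2337, -1.3798)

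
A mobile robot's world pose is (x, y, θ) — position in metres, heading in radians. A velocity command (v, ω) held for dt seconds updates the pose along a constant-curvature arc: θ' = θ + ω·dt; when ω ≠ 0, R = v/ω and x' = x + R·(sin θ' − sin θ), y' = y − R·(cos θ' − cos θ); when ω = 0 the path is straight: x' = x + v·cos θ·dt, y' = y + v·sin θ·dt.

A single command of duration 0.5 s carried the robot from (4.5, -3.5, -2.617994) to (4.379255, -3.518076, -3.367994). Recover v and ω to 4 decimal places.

v = 0.2500, ω = -1.5000

Δθ = -3.367994 − -2.617994 = -0.750000
ω = Δθ/dt = -0.750000/0.5 = -1.5000
R = Δx/(sin θ' − sin θ) = -0.1667
v = R·ω = -0.1667·-1.5000 = 0.2500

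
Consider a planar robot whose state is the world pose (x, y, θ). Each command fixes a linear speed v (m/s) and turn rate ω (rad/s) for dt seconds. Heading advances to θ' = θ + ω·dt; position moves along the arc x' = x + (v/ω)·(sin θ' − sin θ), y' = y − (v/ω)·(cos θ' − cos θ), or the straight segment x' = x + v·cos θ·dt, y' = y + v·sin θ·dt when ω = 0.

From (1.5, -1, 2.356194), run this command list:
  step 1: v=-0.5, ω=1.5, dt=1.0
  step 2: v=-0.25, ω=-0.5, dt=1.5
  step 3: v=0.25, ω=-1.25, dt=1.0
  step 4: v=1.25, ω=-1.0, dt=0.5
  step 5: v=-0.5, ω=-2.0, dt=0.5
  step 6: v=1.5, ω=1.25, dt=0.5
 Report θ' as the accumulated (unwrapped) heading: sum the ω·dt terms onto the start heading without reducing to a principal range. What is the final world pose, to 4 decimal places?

step 1: θ'=3.8562 (R=-0.3333) → pose (1.9541, -1.0161, 3.8562)
step 2: θ'=3.1062 (R=0.5000) → pose (2.2995, -0.8941, 3.1062)
step 3: θ'=1.8562 (R=-0.2000) → pose (2.1147, -0.7505, 1.8562)
step 4: θ'=1.3562 (R=-1.2500) → pose (2.0928, -0.1324, 1.3562)
step 5: θ'=0.3562 (R=0.2500) → pose (1.9357, -0.3135, 0.3562)
step 6: θ'=0.9812 (R=1.2000) → pose (2.5146, 0.1440, 0.9812)

(2.5146, 0.1440, 0.9812)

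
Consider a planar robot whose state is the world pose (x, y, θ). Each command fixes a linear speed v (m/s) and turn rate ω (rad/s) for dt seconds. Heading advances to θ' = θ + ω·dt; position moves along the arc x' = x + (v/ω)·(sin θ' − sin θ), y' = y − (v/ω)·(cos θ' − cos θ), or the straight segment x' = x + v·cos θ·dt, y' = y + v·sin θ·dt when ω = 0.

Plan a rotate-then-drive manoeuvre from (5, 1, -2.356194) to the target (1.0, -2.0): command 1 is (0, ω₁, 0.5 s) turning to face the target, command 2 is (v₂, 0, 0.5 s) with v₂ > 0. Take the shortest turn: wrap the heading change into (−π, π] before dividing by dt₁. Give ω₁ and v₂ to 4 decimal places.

ω₁ = -0.2838, v₂ = 10.0000

heading to target = atan2(-2−1, 1−5) = -2.4981
Δθ = wrap(-2.4981 − -2.3562) = -0.1419; ω₁ = Δθ/dt₁ = -0.2838
distance = √((1−5)² + (-2−1)²) = 5.0000; v₂ = distance/dt₂ = 10.0000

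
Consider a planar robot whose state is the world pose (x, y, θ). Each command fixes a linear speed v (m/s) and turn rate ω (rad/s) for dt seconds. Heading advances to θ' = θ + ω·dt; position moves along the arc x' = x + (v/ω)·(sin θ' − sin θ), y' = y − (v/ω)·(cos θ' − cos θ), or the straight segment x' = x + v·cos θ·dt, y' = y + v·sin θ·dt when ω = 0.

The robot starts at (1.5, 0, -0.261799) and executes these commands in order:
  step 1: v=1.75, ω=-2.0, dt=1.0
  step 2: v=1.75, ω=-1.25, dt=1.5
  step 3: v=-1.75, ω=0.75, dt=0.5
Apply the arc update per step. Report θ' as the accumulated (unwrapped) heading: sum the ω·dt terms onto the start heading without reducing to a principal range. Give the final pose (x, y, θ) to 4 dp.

step 1: θ'=-2.2618 (R=-0.8750) → pose (1.9478, -1.4028, -2.2618)
step 2: θ'=-4.1368 (R=-1.4000) → pose (-0.3055, -1.2727, -4.1368)
step 3: θ'=-3.7618 (R=-2.3333) → pose (0.2958, -1.9013, -3.7618)

(0.2958, -1.9013, -3.7618)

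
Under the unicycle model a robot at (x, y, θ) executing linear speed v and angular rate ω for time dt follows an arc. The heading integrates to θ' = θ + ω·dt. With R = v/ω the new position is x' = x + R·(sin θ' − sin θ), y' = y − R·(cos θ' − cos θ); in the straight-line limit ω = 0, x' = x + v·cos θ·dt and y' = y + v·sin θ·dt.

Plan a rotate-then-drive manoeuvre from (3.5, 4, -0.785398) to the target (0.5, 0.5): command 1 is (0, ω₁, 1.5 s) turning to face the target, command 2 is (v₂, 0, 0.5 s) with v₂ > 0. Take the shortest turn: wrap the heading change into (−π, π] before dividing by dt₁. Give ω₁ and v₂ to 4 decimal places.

ω₁ = -0.9960, v₂ = 9.2195

heading to target = atan2(0.5−4, 0.5−3.5) = -2.2794
Δθ = wrap(-2.2794 − -0.7854) = -1.4940; ω₁ = Δθ/dt₁ = -0.9960
distance = √((0.5−3.5)² + (0.5−4)²) = 4.6098; v₂ = distance/dt₂ = 9.2195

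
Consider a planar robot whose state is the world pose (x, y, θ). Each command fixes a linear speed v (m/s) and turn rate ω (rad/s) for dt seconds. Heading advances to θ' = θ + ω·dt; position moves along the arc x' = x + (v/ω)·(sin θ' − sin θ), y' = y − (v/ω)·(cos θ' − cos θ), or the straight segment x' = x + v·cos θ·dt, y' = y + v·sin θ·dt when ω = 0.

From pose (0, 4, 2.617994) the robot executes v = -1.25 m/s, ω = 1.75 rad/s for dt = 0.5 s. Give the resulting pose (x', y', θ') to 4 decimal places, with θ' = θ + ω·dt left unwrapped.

θ' = 2.6180 + 1.75·0.5 = 3.4930
R = v/ω = -1.25/1.75 = -0.7143
x' = 0 + -0.7143·(sin 3.4930 − sin 2.6180) = 0.6030
y' = 4 − -0.7143·(cos 3.4930 − cos 2.6180) = 3.9480

(0.6030, 3.9480, 3.4930)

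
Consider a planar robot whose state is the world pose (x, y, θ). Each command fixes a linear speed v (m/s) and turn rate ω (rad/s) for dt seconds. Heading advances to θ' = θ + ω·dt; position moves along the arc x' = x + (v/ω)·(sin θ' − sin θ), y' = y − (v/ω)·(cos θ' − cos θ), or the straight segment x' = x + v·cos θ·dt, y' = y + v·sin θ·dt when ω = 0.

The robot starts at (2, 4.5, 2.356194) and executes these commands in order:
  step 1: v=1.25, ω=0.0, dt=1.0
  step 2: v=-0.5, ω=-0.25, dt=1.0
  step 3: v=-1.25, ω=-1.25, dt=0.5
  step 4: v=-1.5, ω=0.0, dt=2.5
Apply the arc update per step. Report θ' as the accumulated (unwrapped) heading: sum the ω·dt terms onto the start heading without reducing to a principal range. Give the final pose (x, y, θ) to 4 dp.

step 1: θ'=2.3562 (straight) → pose (1.1161, 5.3839, 2.3562)
step 2: θ'=2.1062 (R=2.0000) → pose (1.4220, 4.9900, 2.1062)
step 3: θ'=1.4812 (R=1.0000) → pose (1.5580, 4.3904, 1.4812)
step 4: θ'=1.4812 (straight) → pose (1.2224, 0.6554, 1.4812)

(1.2224, 0.6554, 1.4812)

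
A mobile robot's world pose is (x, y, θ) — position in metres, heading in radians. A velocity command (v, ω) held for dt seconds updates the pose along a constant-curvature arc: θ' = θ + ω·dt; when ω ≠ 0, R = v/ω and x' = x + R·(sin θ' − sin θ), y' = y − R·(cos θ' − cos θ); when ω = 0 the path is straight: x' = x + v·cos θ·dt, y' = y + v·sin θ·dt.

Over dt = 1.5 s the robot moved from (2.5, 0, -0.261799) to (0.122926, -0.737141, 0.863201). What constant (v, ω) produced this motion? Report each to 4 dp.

Δθ = 0.863201 − -0.261799 = 1.125000
ω = Δθ/dt = 1.125000/1.5 = 0.7500
R = Δx/(sin θ' − sin θ) = -2.3333
v = R·ω = -2.3333·0.7500 = -1.7500

v = -1.7500, ω = 0.7500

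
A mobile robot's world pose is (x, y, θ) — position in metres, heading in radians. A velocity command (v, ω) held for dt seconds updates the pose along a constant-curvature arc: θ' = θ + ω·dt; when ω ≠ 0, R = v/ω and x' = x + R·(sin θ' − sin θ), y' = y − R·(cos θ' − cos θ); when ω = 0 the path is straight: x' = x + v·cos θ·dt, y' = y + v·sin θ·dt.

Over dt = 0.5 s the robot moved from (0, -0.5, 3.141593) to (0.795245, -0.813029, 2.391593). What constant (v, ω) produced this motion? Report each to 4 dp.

Δθ = 2.391593 − 3.141593 = -0.750000
ω = Δθ/dt = -0.750000/0.5 = -1.5000
R = Δx/(sin θ' − sin θ) = 1.1667
v = R·ω = 1.1667·-1.5000 = -1.7500

v = -1.7500, ω = -1.5000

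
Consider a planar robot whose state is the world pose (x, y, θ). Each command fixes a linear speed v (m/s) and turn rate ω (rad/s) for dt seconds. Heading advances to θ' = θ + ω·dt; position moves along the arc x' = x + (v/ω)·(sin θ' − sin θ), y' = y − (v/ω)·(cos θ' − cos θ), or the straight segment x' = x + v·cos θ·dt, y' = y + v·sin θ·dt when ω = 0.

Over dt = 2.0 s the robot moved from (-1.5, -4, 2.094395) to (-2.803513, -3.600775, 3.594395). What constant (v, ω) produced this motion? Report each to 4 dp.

v = 0.7500, ω = 0.7500

Δθ = 3.594395 − 2.094395 = 1.500000
ω = Δθ/dt = 1.500000/2.0 = 0.7500
R = Δx/(sin θ' − sin θ) = 1.0000
v = R·ω = 1.0000·0.7500 = 0.7500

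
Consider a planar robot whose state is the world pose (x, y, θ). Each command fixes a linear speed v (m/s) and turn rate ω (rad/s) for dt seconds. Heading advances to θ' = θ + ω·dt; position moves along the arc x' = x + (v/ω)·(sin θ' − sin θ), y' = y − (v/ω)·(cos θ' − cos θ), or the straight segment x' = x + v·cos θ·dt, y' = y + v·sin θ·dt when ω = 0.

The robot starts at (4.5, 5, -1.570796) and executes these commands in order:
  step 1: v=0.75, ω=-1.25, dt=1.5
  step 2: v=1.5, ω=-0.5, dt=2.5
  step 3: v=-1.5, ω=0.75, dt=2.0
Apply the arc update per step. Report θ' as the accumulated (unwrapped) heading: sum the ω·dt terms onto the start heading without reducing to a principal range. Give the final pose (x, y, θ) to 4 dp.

step 1: θ'=-3.4458 (R=-0.6000) → pose (3.7203, 4.4275, -3.4458)
step 2: θ'=-4.6958 (R=-3.0000) → pose (1.6193, 7.2400, -4.6958)
step 3: θ'=-3.1958 (R=-2.0000) → pose (3.5107, 5.2762, -3.1958)

(3.5107, 5.2762, -3.1958)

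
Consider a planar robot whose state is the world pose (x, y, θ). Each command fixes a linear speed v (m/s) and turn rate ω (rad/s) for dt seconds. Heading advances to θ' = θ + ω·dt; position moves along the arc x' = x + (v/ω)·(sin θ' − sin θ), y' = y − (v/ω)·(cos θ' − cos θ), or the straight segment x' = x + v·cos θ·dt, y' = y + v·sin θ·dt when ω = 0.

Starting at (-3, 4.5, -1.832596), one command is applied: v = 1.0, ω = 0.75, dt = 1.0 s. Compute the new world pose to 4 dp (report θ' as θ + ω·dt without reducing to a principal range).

(-2.8897, 3.5295, -1.0826)

θ' = -1.8326 + 0.75·1.0 = -1.0826
R = v/ω = 1.0/0.75 = 1.3333
x' = -3 + 1.3333·(sin -1.0826 − sin -1.8326) = -2.8897
y' = 4.5 − 1.3333·(cos -1.0826 − cos -1.8326) = 3.5295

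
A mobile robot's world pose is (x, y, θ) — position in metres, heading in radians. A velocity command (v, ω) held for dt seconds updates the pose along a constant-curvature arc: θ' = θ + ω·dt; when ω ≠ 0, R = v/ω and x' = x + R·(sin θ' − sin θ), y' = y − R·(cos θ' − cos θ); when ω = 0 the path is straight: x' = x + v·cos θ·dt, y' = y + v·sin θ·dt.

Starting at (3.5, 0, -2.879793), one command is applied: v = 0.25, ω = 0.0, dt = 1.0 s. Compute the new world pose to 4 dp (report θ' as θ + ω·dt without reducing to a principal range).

(3.2585, -0.0647, -2.8798)

θ' = -2.8798 + 0.0·1.0 = -2.8798
ω = 0 → straight: x' = 3.5 + 0.25·cos(-2.8798)·1.0 = 3.2585
y' = 0 + 0.25·sin(-2.8798)·1.0 = -0.0647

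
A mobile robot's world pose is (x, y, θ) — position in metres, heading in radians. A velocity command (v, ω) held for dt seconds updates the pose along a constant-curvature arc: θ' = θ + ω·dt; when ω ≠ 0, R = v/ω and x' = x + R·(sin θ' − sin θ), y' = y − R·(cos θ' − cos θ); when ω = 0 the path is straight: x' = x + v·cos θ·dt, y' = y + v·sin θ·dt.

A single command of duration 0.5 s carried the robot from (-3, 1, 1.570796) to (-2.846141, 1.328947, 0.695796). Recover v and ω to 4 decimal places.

v = 0.7500, ω = -1.7500

Δθ = 0.695796 − 1.570796 = -0.875000
ω = Δθ/dt = -0.875000/0.5 = -1.7500
R = −Δy/(cos θ' − cos θ) = -0.4286
v = R·ω = -0.4286·-1.7500 = 0.7500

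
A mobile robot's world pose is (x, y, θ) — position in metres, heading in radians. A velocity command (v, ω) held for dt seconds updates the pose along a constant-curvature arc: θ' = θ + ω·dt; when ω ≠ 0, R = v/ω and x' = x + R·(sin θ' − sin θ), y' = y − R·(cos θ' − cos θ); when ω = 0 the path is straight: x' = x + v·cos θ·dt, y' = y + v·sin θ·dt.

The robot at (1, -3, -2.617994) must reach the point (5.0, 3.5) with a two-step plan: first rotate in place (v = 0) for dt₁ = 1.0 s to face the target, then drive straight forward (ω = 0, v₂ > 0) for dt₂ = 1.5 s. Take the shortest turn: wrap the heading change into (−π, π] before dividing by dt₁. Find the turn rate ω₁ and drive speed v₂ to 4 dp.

heading to target = atan2(3.5−-3, 5−1) = 1.0191
Δθ = wrap(1.0191 − -2.6180) = -2.6460; ω₁ = Δθ/dt₁ = -2.6460
distance = √((5−1)² + (3.5−-3)²) = 7.6322; v₂ = distance/dt₂ = 5.0881

ω₁ = -2.6460, v₂ = 5.0881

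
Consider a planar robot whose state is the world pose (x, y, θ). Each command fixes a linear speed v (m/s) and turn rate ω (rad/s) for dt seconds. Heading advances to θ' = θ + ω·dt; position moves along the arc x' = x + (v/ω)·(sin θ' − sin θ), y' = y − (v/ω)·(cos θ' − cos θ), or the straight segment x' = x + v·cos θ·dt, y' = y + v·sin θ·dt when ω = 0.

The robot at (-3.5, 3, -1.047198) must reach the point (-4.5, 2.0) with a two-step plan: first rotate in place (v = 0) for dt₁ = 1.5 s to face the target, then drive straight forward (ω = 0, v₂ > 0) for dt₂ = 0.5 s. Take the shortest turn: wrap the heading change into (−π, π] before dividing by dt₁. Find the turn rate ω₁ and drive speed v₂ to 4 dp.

ω₁ = -0.8727, v₂ = 2.8284

heading to target = atan2(2−3, -4.5−-3.5) = -2.3562
Δθ = wrap(-2.3562 − -1.0472) = -1.3090; ω₁ = Δθ/dt₁ = -0.8727
distance = √((-4.5−-3.5)² + (2−3)²) = 1.4142; v₂ = distance/dt₂ = 2.8284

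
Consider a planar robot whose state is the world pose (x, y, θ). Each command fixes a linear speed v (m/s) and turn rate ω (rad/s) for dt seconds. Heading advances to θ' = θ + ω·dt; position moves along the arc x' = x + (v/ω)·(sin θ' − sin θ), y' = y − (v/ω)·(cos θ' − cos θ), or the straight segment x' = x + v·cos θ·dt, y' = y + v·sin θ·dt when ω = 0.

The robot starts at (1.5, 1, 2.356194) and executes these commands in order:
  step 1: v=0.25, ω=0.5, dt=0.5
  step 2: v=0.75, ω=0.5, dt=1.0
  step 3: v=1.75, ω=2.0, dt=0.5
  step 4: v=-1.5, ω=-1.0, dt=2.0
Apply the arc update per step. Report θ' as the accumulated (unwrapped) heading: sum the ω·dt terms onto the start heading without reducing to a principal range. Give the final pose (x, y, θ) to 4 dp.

(2.4621, 0.8202, 2.1062)

step 1: θ'=2.6062 (R=0.5000) → pose (1.4015, 1.0765, 2.6062)
step 2: θ'=3.1062 (R=1.5000) → pose (0.6893, 1.2854, 3.1062)
step 3: θ'=4.1062 (R=0.8750) → pose (-0.0607, 0.9095, 4.1062)
step 4: θ'=2.1062 (R=1.5000) → pose (2.4621, 0.8202, 2.1062)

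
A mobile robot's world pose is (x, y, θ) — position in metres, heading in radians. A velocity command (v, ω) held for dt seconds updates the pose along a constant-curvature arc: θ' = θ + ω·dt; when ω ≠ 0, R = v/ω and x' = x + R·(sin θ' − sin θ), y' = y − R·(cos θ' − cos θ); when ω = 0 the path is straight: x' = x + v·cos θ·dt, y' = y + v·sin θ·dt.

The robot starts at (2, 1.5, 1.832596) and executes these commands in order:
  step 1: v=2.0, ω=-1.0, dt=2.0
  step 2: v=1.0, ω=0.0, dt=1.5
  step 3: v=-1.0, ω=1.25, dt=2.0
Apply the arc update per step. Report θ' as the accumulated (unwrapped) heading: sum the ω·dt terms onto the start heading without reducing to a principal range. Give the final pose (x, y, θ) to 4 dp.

(5.0320, 2.3987, 2.3326)

step 1: θ'=-0.1674 (R=-2.0000) → pose (4.2651, 3.9897, -0.1674)
step 2: θ'=-0.1674 (straight) → pose (5.7441, 3.7397, -0.1674)
step 3: θ'=2.3326 (R=-0.8000) → pose (5.0320, 2.3987, 2.3326)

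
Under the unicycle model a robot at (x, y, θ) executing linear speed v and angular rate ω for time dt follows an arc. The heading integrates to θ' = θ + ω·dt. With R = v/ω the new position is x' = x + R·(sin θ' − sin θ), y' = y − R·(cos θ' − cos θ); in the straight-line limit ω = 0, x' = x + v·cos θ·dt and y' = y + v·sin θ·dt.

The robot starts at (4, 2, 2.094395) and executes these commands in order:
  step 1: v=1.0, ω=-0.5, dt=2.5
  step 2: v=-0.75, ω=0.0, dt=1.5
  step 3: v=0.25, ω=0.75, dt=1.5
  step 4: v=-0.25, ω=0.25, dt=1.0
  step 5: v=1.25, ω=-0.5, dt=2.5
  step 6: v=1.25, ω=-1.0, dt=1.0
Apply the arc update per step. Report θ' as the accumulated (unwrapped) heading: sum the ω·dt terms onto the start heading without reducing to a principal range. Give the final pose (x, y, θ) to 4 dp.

(4.6723, 7.0890, -0.0306)

step 1: θ'=0.8444 (R=-2.0000) → pose (4.2369, 4.3284, 0.8444)
step 2: θ'=0.8444 (straight) → pose (3.4897, 3.4874, 0.8444)
step 3: θ'=1.9694 (R=0.3333) → pose (3.5477, 3.8381, 1.9694)
step 4: θ'=2.2194 (R=-1.0000) → pose (3.6724, 3.6222, 2.2194)
step 5: θ'=0.9694 (R=-2.5000) → pose (3.6034, 6.5469, 0.9694)
step 6: θ'=-0.0306 (R=-1.2500) → pose (4.6723, 7.0890, -0.0306)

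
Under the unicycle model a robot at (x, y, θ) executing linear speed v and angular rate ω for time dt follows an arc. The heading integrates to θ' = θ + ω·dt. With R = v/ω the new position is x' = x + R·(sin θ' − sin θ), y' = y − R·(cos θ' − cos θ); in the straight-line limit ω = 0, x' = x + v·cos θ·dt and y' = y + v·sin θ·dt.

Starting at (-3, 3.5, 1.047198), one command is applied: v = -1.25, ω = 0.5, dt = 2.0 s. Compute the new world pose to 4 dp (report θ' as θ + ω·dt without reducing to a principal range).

(-3.0566, 1.1035, 2.0472)

θ' = 1.0472 + 0.5·2.0 = 2.0472
R = v/ω = -1.25/0.5 = -2.5000
x' = -3 + -2.5000·(sin 2.0472 − sin 1.0472) = -3.0566
y' = 3.5 − -2.5000·(cos 2.0472 − cos 1.0472) = 1.1035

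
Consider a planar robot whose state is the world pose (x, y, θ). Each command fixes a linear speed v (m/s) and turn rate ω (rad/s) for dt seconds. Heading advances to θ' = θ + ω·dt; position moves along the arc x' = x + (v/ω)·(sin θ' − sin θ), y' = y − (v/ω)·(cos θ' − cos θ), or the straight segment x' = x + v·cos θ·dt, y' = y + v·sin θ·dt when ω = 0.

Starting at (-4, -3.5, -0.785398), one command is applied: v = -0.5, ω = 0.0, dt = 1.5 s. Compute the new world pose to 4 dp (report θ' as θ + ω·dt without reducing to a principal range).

θ' = -0.7854 + 0.0·1.5 = -0.7854
ω = 0 → straight: x' = -4 + -0.5·cos(-0.7854)·1.5 = -4.5303
y' = -3.5 + -0.5·sin(-0.7854)·1.5 = -2.9697

(-4.5303, -2.9697, -0.7854)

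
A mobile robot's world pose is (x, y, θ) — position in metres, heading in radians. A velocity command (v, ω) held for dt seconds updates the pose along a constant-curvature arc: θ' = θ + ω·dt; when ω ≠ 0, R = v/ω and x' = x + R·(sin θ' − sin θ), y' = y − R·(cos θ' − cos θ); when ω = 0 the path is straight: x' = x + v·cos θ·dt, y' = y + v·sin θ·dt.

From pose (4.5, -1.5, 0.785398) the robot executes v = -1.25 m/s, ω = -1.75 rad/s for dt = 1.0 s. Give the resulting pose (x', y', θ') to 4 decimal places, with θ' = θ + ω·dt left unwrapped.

(3.4079, -1.4019, -0.9646)

θ' = 0.7854 + -1.75·1.0 = -0.9646
R = v/ω = -1.25/-1.75 = 0.7143
x' = 4.5 + 0.7143·(sin -0.9646 − sin 0.7854) = 3.4079
y' = -1.5 − 0.7143·(cos -0.9646 − cos 0.7854) = -1.4019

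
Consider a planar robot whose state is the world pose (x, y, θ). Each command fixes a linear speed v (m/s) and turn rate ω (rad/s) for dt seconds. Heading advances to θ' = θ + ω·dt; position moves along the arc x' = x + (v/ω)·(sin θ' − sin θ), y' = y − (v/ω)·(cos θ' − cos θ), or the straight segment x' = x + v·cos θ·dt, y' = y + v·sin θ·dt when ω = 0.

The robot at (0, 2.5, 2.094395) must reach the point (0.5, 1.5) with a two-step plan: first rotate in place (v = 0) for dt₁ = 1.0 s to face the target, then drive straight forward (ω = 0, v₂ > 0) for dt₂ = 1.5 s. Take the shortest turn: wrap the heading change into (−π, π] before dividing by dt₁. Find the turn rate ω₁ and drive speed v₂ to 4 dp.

ω₁ = 3.0816, v₂ = 0.7454

heading to target = atan2(1.5−2.5, 0.5−0) = -1.1071
Δθ = wrap(-1.1071 − 2.0944) = 3.0816; ω₁ = Δθ/dt₁ = 3.0816
distance = √((0.5−0)² + (1.5−2.5)²) = 1.1180; v₂ = distance/dt₂ = 0.7454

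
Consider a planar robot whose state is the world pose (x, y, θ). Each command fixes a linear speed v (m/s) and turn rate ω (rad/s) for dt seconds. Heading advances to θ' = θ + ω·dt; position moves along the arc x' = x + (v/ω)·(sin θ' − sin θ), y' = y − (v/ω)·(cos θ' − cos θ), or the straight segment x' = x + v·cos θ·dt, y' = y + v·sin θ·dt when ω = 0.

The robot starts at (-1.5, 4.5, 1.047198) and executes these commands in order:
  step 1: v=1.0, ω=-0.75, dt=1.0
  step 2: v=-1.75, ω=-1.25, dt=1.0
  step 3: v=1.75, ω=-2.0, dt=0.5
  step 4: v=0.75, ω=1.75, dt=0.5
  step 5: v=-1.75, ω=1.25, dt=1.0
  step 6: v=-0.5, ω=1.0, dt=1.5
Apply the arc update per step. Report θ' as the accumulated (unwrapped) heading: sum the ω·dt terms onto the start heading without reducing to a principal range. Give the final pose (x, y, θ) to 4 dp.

step 1: θ'=0.2972 (R=-1.3333) → pose (-0.7358, 5.1082, 0.2972)
step 2: θ'=-0.9528 (R=1.4000) → pose (-2.2868, 5.6357, -0.9528)
step 3: θ'=-1.9528 (R=-0.8750) → pose (-2.1880, 4.8025, -1.9528)
step 4: θ'=-1.0778 (R=0.4286) → pose (-2.1679, 4.4399, -1.0778)
step 5: θ'=0.1722 (R=-1.4000) → pose (-3.6411, 5.1566, 0.1722)
step 6: θ'=1.6722 (R=-0.5000) → pose (-4.0528, 4.6134, 1.6722)

(-4.0528, 4.6134, 1.6722)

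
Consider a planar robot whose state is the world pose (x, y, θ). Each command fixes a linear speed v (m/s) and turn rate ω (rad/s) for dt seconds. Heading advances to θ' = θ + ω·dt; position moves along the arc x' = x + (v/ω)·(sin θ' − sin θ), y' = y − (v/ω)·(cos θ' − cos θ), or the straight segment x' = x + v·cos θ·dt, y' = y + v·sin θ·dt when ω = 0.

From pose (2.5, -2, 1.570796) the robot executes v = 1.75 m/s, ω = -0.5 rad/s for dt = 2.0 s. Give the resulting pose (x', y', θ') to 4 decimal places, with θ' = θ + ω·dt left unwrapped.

θ' = 1.5708 + -0.5·2.0 = 0.5708
R = v/ω = 1.75/-0.5 = -3.5000
x' = 2.5 + -3.5000·(sin 0.5708 − sin 1.5708) = 4.1089
y' = -2 − -3.5000·(cos 0.5708 − cos 1.5708) = 0.9451

(4.1089, 0.9451, 0.5708)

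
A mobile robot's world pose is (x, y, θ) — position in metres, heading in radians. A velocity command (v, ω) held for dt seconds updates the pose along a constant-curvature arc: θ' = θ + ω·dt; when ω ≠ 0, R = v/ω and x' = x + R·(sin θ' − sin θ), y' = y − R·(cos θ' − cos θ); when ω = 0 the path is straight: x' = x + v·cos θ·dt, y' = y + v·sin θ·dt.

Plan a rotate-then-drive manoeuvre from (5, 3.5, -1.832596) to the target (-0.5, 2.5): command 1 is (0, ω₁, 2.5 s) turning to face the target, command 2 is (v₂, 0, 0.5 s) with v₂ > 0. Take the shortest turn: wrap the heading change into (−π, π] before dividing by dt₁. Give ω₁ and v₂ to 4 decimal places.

ω₁ = -0.4517, v₂ = 11.1803

heading to target = atan2(2.5−3.5, -0.5−5) = -2.9617
Δθ = wrap(-2.9617 − -1.8326) = -1.1291; ω₁ = Δθ/dt₁ = -0.4517
distance = √((-0.5−5)² + (2.5−3.5)²) = 5.5902; v₂ = distance/dt₂ = 11.1803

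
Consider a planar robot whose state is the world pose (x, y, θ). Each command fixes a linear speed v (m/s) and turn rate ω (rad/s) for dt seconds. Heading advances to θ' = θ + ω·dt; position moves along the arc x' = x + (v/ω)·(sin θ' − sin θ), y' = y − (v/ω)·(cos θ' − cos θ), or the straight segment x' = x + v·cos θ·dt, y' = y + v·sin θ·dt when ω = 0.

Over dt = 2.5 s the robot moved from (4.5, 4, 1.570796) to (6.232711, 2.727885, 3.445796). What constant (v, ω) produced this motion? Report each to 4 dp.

v = -1.0000, ω = 0.7500

Δθ = 3.445796 − 1.570796 = 1.875000
ω = Δθ/dt = 1.875000/2.5 = 0.7500
R = Δx/(sin θ' − sin θ) = -1.3333
v = R·ω = -1.3333·0.7500 = -1.0000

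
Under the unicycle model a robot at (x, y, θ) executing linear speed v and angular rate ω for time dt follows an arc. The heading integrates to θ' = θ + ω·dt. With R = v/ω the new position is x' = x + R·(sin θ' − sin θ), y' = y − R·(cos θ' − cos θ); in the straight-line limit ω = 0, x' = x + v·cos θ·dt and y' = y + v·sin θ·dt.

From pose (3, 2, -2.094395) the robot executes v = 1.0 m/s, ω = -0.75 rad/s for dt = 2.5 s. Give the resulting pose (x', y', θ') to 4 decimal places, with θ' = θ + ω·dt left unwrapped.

(0.8634, 1.7647, -3.9694)

θ' = -2.0944 + -0.75·2.5 = -3.9694
R = v/ω = 1.0/-0.75 = -1.3333
x' = 3 + -1.3333·(sin -3.9694 − sin -2.0944) = 0.8634
y' = 2 − -1.3333·(cos -3.9694 − cos -2.0944) = 1.7647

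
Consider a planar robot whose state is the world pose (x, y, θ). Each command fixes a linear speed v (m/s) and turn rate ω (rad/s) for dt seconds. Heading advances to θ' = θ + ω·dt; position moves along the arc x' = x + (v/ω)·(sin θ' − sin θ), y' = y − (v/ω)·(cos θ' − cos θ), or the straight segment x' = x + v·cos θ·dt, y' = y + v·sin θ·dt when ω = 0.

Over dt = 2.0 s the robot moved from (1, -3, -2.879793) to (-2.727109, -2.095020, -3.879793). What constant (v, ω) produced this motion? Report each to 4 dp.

Δθ = -3.879793 − -2.879793 = -1.000000
ω = Δθ/dt = -1.000000/2.0 = -0.5000
R = Δx/(sin θ' − sin θ) = -4.0000
v = R·ω = -4.0000·-0.5000 = 2.0000

v = 2.0000, ω = -0.5000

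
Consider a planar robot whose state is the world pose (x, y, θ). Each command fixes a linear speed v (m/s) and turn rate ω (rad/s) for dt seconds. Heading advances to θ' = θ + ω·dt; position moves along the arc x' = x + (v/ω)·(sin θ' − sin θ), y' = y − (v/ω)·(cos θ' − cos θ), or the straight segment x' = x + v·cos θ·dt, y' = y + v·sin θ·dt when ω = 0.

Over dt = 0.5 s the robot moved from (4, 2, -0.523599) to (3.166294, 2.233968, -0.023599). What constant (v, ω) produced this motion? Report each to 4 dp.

v = -1.7500, ω = 1.0000

Δθ = -0.023599 − -0.523599 = 0.500000
ω = Δθ/dt = 0.500000/0.5 = 1.0000
R = Δx/(sin θ' − sin θ) = -1.7500
v = R·ω = -1.7500·1.0000 = -1.7500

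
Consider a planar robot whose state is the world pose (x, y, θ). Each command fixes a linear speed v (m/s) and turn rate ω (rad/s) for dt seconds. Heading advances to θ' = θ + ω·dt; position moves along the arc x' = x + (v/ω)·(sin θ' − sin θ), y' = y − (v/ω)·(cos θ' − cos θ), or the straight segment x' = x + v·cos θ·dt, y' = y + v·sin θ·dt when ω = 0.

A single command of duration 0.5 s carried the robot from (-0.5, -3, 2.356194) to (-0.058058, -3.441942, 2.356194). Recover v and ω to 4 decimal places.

Δθ = 2.356194 − 2.356194 = 0.000000
ω = Δθ/dt = 0.000000/0.5 = 0.0000
ω = 0 → v = (Δx·cos θ + Δy·sin θ)/dt = -1.2500

v = -1.2500, ω = 0.0000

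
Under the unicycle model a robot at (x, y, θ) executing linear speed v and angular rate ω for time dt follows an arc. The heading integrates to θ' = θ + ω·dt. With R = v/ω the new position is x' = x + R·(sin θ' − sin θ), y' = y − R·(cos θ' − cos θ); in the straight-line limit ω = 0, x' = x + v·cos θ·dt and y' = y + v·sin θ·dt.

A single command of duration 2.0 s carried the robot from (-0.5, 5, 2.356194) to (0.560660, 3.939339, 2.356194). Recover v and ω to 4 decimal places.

v = -0.7500, ω = 0.0000

Δθ = 2.356194 − 2.356194 = 0.000000
ω = Δθ/dt = 0.000000/2.0 = 0.0000
ω = 0 → v = (Δx·cos θ + Δy·sin θ)/dt = -0.7500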